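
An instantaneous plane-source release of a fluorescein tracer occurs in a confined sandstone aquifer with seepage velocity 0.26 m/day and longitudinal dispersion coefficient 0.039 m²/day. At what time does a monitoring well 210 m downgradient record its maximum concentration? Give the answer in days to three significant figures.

For the 1D instantaneous-source solution, setting ∂C/∂t = 0 at fixed x gives v²t² + 2Dt − x² = 0, so t = (√(D² + v²x²) − D)/v².
√(D² + v²x²) = √(0.039² + 0.26² × 210²) = 54.60; v² = 0.0676.
t = (54.60 − 0.039)/0.0676 = 807 days (vs. the pure-advection estimate x/v = 808 d).

807 days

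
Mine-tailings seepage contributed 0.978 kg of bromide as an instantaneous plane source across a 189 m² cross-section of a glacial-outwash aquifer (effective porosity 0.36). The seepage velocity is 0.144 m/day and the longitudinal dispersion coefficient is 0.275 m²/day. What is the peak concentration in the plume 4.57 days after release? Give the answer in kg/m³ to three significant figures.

0.00362 kg/m³

The peak of an instantaneous 1D plume sits at x = vt; there the Gaussian factor is 1 and C_max = M/(n_e·A·√(4πDt)), where n_e·A is the pore area the mass is dissolved in.
√(4πDt) = √(4π × 0.275 × 4.57) = 3.974 m, so C_max = 0.978/(0.36 × 189 × 3.974) = 0.00362 kg/m³.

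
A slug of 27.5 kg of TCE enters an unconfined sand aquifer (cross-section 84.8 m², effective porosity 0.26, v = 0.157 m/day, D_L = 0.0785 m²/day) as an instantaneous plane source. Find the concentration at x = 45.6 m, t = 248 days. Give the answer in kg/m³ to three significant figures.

For an instantaneous plane source, C(x,t) = M/(n_e·A·√(4πDt)) · exp(−(x−vt)²/(4Dt)), with n_e·A the pore (flow) area.
Plume center vt = 0.157 × 248 = 38.936 m, so the well at 45.6 m is 6.664 m downgradient of the peak.
√(4πDt) = 15.64 m, giving peak height M/(n_e·A·√(4πDt)) = 27.5/(0.26 × 84.8 × 15.64) = 0.07975 kg/m³.
(x−vt)²/(4Dt) = (6.664)²/(4 × 0.0785 × 248) = 0.5703; exp(−0.5703) = 0.5654.
C = 0.07975 × 0.5654 = 0.0451 kg/m³.

0.0451 kg/m³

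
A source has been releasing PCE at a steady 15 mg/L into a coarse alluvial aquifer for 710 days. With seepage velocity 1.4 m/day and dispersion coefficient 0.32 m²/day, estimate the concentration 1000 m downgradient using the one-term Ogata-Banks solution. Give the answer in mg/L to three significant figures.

For a continuous step input, C/C₀ ≈ ½·erfc((x−vt)/(2√(Dt))).
vt = 1.4 × 710 = 994 m and 2√(Dt) = 2√(0.32 × 710) = 30.15 m.
Argument (x−vt)/(2√(Dt)) = (1000 − 994)/30.15 = 0.1990; ½·erfc(0.1990) = 0.3892.
C = 15 × 0.3892 = 5.84 mg/L.

5.84 mg/L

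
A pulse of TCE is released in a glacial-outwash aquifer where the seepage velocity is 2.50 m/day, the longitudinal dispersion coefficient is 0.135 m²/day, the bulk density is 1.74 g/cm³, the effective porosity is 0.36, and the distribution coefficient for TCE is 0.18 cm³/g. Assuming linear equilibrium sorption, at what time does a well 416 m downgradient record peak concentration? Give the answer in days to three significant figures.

Retardation factor R = 1 + ρ_b·K_d/n = 1 + 1.74 × 0.18/0.36 = 1.870.
Sorption retards both mechanisms: v_R = v/R = 1.337 m/day, D_R = D/R = 0.07219 m²/day.
Peak time from v_R²t² + 2D_R t − x² = 0: t = (√(D_R² + v_R²x²) − D_R)/v_R².
√(D_R² + v_R²x²) = √(0.07219² + 1.337² × 416²) = 556.2; v_R² = 1.788.
t = (556.2 − 0.07219)/1.788 = 311 days.

311 days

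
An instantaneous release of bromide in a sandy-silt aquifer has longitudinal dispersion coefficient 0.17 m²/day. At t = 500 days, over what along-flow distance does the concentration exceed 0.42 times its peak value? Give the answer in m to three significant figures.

The plume is Gaussian with σ = √(2Dt) = √(2 × 0.17 × 500) = 13.04 m.
C/C_peak = exp(−Δx²/(2σ²)) = 0.42 ⇒ Δx = σ·√(−2 ln 0.42) = 13.04 × 1.317 = 17.17 m.
Width = 2Δx = 34.3 m.

34.3 m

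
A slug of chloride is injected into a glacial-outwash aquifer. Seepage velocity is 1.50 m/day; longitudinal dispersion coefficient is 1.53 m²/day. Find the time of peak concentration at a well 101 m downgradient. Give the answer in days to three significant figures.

For the 1D instantaneous-source solution, setting ∂C/∂t = 0 at fixed x gives v²t² + 2Dt − x² = 0, so t = (√(D² + v²x²) − D)/v².
√(D² + v²x²) = √(1.53² + 1.50² × 101²) = 151.5; v² = 2.25.
t = (151.5 − 1.53)/2.25 = 66.7 days (vs. the pure-advection estimate x/v = 67.3 d).

66.7 days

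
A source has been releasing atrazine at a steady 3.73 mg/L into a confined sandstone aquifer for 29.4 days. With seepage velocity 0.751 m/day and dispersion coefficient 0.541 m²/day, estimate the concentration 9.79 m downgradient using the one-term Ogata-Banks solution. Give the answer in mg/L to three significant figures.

3.68 mg/L

For a continuous step input, C/C₀ ≈ ½·erfc((x−vt)/(2√(Dt))).
vt = 0.751 × 29.4 = 22.0794 m and 2√(Dt) = 2√(0.541 × 29.4) = 7.976 m.
Argument (x−vt)/(2√(Dt)) = (9.79 − 22.0794)/7.976 = -1.541; ½·erfc(-1.541) = 0.9853.
C = 3.73 × 0.9853 = 3.68 mg/L.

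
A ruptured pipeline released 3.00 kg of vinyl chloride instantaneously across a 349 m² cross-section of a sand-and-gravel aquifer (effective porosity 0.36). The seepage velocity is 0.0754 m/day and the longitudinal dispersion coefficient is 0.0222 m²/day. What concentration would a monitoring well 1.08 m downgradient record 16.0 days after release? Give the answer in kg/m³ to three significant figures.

0.0112 kg/m³

For an instantaneous plane source, C(x,t) = M/(n_e·A·√(4πDt)) · exp(−(x−vt)²/(4Dt)), with n_e·A the pore (flow) area.
Plume center vt = 0.0754 × 16.0 = 1.2064 m, so the well at 1.08 m is 0.1264 m upgradient of the peak.
√(4πDt) = 2.113 m, giving peak height M/(n_e·A·√(4πDt)) = 3.00/(0.36 × 349 × 2.113) = 0.01130 kg/m³.
(x−vt)²/(4Dt) = (-0.1264)²/(4 × 0.0222 × 16.0) = 0.01125; exp(−0.01125) = 0.9888.
C = 0.01130 × 0.9888 = 0.0112 kg/m³.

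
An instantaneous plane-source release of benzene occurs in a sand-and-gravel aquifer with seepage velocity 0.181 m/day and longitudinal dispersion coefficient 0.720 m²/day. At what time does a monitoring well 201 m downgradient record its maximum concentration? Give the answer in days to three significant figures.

For the 1D instantaneous-source solution, setting ∂C/∂t = 0 at fixed x gives v²t² + 2Dt − x² = 0, so t = (√(D² + v²x²) − D)/v².
√(D² + v²x²) = √(0.720² + 0.181² × 201²) = 36.39; v² = 0.032761.
t = (36.39 − 0.720)/0.032761 = 1090 days (vs. the pure-advection estimate x/v = 1110 d).

1090 days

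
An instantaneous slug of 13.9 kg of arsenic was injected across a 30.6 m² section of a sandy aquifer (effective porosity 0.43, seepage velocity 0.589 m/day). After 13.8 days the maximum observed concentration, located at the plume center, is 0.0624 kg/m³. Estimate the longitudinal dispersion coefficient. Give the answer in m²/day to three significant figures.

1.65 m²/day

At the plume center C_max = M/(n_e·A·√(4πDt)), so D = M²/(4πt·(n_e·A·C_max)²).
n_e·A·C_max = 0.43 × 30.6 × 0.0624 = 0.8211 kg/m.
D = 13.9²/(4π × 13.8 × 0.8211²) = 1.65 m²/day.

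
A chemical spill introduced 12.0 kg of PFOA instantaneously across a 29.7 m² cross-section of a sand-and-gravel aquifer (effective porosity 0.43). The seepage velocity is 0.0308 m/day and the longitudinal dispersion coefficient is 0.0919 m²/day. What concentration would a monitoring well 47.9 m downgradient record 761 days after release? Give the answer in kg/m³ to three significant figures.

0.00373 kg/m³

For an instantaneous plane source, C(x,t) = M/(n_e·A·√(4πDt)) · exp(−(x−vt)²/(4Dt)), with n_e·A the pore (flow) area.
Plume center vt = 0.0308 × 761 = 23.4388 m, so the well at 47.9 m is 24.4612 m downgradient of the peak.
√(4πDt) = 29.65 m, giving peak height M/(n_e·A·√(4πDt)) = 12.0/(0.43 × 29.7 × 29.65) = 0.03169 kg/m³.
(x−vt)²/(4Dt) = (24.4612)²/(4 × 0.0919 × 761) = 2.139; exp(−2.139) = 0.1178.
C = 0.03169 × 0.1178 = 0.00373 kg/m³.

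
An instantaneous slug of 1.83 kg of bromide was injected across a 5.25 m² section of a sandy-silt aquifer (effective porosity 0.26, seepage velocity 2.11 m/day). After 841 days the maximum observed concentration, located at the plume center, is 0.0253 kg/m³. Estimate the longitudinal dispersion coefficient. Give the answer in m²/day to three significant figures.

0.266 m²/day

At the plume center C_max = M/(n_e·A·√(4πDt)), so D = M²/(4πt·(n_e·A·C_max)²).
n_e·A·C_max = 0.26 × 5.25 × 0.0253 = 0.03453 kg/m.
D = 1.83²/(4π × 841 × 0.03453²) = 0.266 m²/day.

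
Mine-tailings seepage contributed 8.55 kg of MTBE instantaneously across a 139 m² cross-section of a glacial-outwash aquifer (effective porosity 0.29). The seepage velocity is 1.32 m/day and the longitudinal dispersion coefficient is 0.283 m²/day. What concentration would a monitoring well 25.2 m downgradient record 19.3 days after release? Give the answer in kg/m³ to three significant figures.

For an instantaneous plane source, C(x,t) = M/(n_e·A·√(4πDt)) · exp(−(x−vt)²/(4Dt)), with n_e·A the pore (flow) area.
Plume center vt = 1.32 × 19.3 = 25.476 m, so the well at 25.2 m is 0.276 m upgradient of the peak.
√(4πDt) = 8.285 m, giving peak height M/(n_e·A·√(4πDt)) = 8.55/(0.29 × 139 × 8.285) = 0.02560 kg/m³.
(x−vt)²/(4Dt) = (-0.276)²/(4 × 0.283 × 19.3) = 0.003487; exp(−0.003487) = 0.9965.
C = 0.02560 × 0.9965 = 0.0255 kg/m³.

0.0255 kg/m³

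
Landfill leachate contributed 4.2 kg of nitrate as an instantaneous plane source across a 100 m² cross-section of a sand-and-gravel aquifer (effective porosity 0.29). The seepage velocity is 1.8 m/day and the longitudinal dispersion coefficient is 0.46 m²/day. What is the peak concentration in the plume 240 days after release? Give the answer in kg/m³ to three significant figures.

0.00389 kg/m³

The peak of an instantaneous 1D plume sits at x = vt; there the Gaussian factor is 1 and C_max = M/(n_e·A·√(4πDt)), where n_e·A is the pore area the mass is dissolved in.
√(4πDt) = √(4π × 0.46 × 240) = 37.25 m, so C_max = 4.2/(0.29 × 100 × 37.25) = 0.00389 kg/m³.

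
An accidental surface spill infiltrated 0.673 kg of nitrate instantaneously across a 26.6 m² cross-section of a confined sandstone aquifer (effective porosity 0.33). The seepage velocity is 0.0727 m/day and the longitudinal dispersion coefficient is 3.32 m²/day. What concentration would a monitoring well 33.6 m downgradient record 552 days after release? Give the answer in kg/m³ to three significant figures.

0.000502 kg/m³

For an instantaneous plane source, C(x,t) = M/(n_e·A·√(4πDt)) · exp(−(x−vt)²/(4Dt)), with n_e·A the pore (flow) area.
Plume center vt = 0.0727 × 552 = 40.1304 m, so the well at 33.6 m is 6.5304 m upgradient of the peak.
√(4πDt) = 151.8 m, giving peak height M/(n_e·A·√(4πDt)) = 0.673/(0.33 × 26.6 × 151.8) = 0.0005051 kg/m³.
(x−vt)²/(4Dt) = (-6.5304)²/(4 × 3.32 × 552) = 0.005818; exp(−0.005818) = 0.9942.
C = 0.0005051 × 0.9942 = 0.000502 kg/m³.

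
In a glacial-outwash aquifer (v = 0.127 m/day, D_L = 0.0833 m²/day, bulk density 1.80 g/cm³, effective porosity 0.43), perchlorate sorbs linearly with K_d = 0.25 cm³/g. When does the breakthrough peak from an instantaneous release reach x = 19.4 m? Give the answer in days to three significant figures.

302 days

Retardation factor R = 1 + ρ_b·K_d/n = 1 + 1.80 × 0.25/0.43 = 2.047.
Sorption retards both mechanisms: v_R = v/R = 0.06204 m/day, D_R = D/R = 0.04069 m²/day.
Peak time from v_R²t² + 2D_R t − x² = 0: t = (√(D_R² + v_R²x²) − D_R)/v_R².
√(D_R² + v_R²x²) = √(0.04069² + 0.06204² × 19.4²) = 1.204; v_R² = 0.003849.
t = (1.204 − 0.04069)/0.003849 = 302 days.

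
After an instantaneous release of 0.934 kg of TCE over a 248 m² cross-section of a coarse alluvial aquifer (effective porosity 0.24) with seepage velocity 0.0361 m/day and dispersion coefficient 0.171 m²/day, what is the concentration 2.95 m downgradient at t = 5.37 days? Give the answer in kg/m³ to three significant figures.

For an instantaneous plane source, C(x,t) = M/(n_e·A·√(4πDt)) · exp(−(x−vt)²/(4Dt)), with n_e·A the pore (flow) area.
Plume center vt = 0.0361 × 5.37 = 0.193857 m, so the well at 2.95 m is 2.756143 m downgradient of the peak.
√(4πDt) = 3.397 m, giving peak height M/(n_e·A·√(4πDt)) = 0.934/(0.24 × 248 × 3.397) = 0.004619 kg/m³.
(x−vt)²/(4Dt) = (2.756143)²/(4 × 0.171 × 5.37) = 2.068; exp(−2.068) = 0.1264.
C = 0.004619 × 0.1264 = 0.000584 kg/m³.

0.000584 kg/m³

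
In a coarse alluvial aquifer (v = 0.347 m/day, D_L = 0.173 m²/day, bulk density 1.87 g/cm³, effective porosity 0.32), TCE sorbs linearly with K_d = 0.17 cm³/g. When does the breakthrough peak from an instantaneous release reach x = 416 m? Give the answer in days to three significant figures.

Retardation factor R = 1 + ρ_b·K_d/n = 1 + 1.87 × 0.17/0.32 = 1.993.
Sorption retards both mechanisms: v_R = v/R = 0.1741 m/day, D_R = D/R = 0.08680 m²/day.
Peak time from v_R²t² + 2D_R t − x² = 0: t = (√(D_R² + v_R²x²) − D_R)/v_R².
√(D_R² + v_R²x²) = √(0.08680² + 0.1741² × 416²) = 72.43; v_R² = 0.03031.
t = (72.43 − 0.08680)/0.03031 = 2390 days.

2390 days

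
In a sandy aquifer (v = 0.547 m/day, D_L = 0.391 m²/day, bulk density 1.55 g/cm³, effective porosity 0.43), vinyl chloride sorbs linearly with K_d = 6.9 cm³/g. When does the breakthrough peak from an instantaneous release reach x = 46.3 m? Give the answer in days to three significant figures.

2160 days

Retardation factor R = 1 + ρ_b·K_d/n = 1 + 1.55 × 6.9/0.43 = 25.87.
Sorption retards both mechanisms: v_R = v/R = 0.02114 m/day, D_R = D/R = 0.01511 m²/day.
Peak time from v_R²t² + 2D_R t − x² = 0: t = (√(D_R² + v_R²x²) − D_R)/v_R².
√(D_R² + v_R²x²) = √(0.01511² + 0.02114² × 46.3²) = 0.9789; v_R² = 0.0004469.
t = (0.9789 − 0.01511)/0.0004469 = 2160 days.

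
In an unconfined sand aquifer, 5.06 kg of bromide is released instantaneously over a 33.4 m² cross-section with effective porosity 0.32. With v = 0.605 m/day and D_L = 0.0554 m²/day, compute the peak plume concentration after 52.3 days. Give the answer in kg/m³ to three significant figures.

The peak of an instantaneous 1D plume sits at x = vt; there the Gaussian factor is 1 and C_max = M/(n_e·A·√(4πDt)), where n_e·A is the pore area the mass is dissolved in.
√(4πDt) = √(4π × 0.0554 × 52.3) = 6.034 m, so C_max = 5.06/(0.32 × 33.4 × 6.034) = 0.0785 kg/m³.

0.0785 kg/m³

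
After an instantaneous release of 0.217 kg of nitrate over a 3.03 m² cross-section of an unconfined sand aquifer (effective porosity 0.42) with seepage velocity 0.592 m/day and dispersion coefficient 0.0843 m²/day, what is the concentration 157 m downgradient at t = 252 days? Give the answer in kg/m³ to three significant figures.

0.00509 kg/m³

For an instantaneous plane source, C(x,t) = M/(n_e·A·√(4πDt)) · exp(−(x−vt)²/(4Dt)), with n_e·A the pore (flow) area.
Plume center vt = 0.592 × 252 = 149.184 m, so the well at 157 m is 7.816 m downgradient of the peak.
√(4πDt) = 16.34 m, giving peak height M/(n_e·A·√(4πDt)) = 0.217/(0.42 × 3.03 × 16.34) = 0.01044 kg/m³.
(x−vt)²/(4Dt) = (7.816)²/(4 × 0.0843 × 252) = 0.7189; exp(−0.7189) = 0.4873.
C = 0.01044 × 0.4873 = 0.00509 kg/m³.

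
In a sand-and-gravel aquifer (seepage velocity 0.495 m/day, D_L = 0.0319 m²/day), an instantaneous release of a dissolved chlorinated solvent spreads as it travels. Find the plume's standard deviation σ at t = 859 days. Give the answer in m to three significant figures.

7.40 m

Dispersive spreading gives a Gaussian with σ² = 2Dt; advection only shifts the center.
σ = √(2 × 0.0319 × 859) = 7.40 m.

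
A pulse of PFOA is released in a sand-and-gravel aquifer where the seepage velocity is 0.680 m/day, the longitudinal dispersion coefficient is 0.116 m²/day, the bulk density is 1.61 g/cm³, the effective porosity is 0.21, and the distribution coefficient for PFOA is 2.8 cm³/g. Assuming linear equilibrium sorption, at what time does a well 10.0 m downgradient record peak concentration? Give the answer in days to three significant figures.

325 days

Retardation factor R = 1 + ρ_b·K_d/n = 1 + 1.61 × 2.8/0.21 = 22.47.
Sorption retards both mechanisms: v_R = v/R = 0.03026 m/day, D_R = D/R = 0.005162 m²/day.
Peak time from v_R²t² + 2D_R t − x² = 0: t = (√(D_R² + v_R²x²) − D_R)/v_R².
√(D_R² + v_R²x²) = √(0.005162² + 0.03026² × 10.0²) = 0.3026; v_R² = 0.0009157.
t = (0.3026 − 0.005162)/0.0009157 = 325 days.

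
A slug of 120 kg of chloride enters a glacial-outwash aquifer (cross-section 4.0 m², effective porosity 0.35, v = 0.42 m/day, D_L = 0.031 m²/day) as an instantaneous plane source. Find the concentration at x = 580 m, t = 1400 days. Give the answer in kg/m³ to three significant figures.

2.54 kg/m³

For an instantaneous plane source, C(x,t) = M/(n_e·A·√(4πDt)) · exp(−(x−vt)²/(4Dt)), with n_e·A the pore (flow) area.
Plume center vt = 0.42 × 1400 = 588 m, so the well at 580 m is 8 m upgradient of the peak.
√(4πDt) = 23.35 m, giving peak height M/(n_e·A·√(4πDt)) = 120/(0.35 × 4.0 × 23.35) = 3.671 kg/m³.
(x−vt)²/(4Dt) = (-8)²/(4 × 0.031 × 1400) = 0.3687; exp(−0.3687) = 0.6916.
C = 3.671 × 0.6916 = 2.54 kg/m³.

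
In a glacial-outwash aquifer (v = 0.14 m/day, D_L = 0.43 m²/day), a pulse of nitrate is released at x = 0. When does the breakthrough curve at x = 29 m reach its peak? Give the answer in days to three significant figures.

For the 1D instantaneous-source solution, setting ∂C/∂t = 0 at fixed x gives v²t² + 2Dt − x² = 0, so t = (√(D² + v²x²) − D)/v².
√(D² + v²x²) = √(0.43² + 0.14² × 29²) = 4.083; v² = 0.0196.
t = (4.083 − 0.43)/0.0196 = 186 days (vs. the pure-advection estimate x/v = 207 d).

186 days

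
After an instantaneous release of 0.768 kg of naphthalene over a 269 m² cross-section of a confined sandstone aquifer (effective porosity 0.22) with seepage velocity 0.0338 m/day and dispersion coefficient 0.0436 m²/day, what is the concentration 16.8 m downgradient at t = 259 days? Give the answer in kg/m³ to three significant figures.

For an instantaneous plane source, C(x,t) = M/(n_e·A·√(4πDt)) · exp(−(x−vt)²/(4Dt)), with n_e·A the pore (flow) area.
Plume center vt = 0.0338 × 259 = 8.7542 m, so the well at 16.8 m is 8.0458 m downgradient of the peak.
√(4πDt) = 11.91 m, giving peak height M/(n_e·A·√(4πDt)) = 0.768/(0.22 × 269 × 11.91) = 0.001090 kg/m³.
(x−vt)²/(4Dt) = (8.0458)²/(4 × 0.0436 × 259) = 1.433; exp(−1.433) = 0.2386.
C = 0.001090 × 0.2386 = 0.000260 kg/m³.

0.000260 kg/m³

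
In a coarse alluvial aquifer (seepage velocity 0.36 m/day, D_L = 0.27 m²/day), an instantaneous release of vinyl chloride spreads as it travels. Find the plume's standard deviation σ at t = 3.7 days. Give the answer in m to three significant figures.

Dispersive spreading gives a Gaussian with σ² = 2Dt; advection only shifts the center.
σ = √(2 × 0.27 × 3.7) = 1.41 m.

1.41 m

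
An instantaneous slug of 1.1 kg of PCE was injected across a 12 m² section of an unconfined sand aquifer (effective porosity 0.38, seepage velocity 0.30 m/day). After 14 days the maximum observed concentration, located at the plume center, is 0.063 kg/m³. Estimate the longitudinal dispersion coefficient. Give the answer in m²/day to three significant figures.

0.0833 m²/day

At the plume center C_max = M/(n_e·A·√(4πDt)), so D = M²/(4πt·(n_e·A·C_max)²).
n_e·A·C_max = 0.38 × 12 × 0.063 = 0.2873 kg/m.
D = 1.1²/(4π × 14 × 0.2873²) = 0.0833 m²/day.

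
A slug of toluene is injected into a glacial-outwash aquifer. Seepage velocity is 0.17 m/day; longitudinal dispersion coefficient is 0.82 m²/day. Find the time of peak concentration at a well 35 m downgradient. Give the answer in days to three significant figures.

For the 1D instantaneous-source solution, setting ∂C/∂t = 0 at fixed x gives v²t² + 2Dt − x² = 0, so t = (√(D² + v²x²) − D)/v².
√(D² + v²x²) = √(0.82² + 0.17² × 35²) = 6.006; v² = 0.0289.
t = (6.006 − 0.82)/0.0289 = 179 days (vs. the pure-advection estimate x/v = 206 d).

179 days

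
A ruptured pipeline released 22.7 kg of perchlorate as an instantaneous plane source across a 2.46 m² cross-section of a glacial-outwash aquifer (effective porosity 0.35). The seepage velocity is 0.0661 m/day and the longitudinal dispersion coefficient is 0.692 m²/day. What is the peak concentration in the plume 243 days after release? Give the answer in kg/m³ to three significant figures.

The peak of an instantaneous 1D plume sits at x = vt; there the Gaussian factor is 1 and C_max = M/(n_e·A·√(4πDt)), where n_e·A is the pore area the mass is dissolved in.
√(4πDt) = √(4π × 0.692 × 243) = 45.97 m, so C_max = 22.7/(0.35 × 2.46 × 45.97) = 0.574 kg/m³.

0.574 kg/m³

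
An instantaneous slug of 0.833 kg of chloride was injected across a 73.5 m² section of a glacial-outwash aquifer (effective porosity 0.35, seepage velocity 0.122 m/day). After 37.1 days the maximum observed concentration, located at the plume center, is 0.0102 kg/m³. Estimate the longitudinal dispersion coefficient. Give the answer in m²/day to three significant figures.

0.0216 m²/day

At the plume center C_max = M/(n_e·A·√(4πDt)), so D = M²/(4πt·(n_e·A·C_max)²).
n_e·A·C_max = 0.35 × 73.5 × 0.0102 = 0.2624 kg/m.
D = 0.833²/(4π × 37.1 × 0.2624²) = 0.0216 m²/day.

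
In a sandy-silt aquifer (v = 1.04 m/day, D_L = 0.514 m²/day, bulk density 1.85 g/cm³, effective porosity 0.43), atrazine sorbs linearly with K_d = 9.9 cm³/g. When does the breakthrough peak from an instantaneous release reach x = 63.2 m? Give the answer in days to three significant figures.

Retardation factor R = 1 + ρ_b·K_d/n = 1 + 1.85 × 9.9/0.43 = 43.59.
Sorption retards both mechanisms: v_R = v/R = 0.02386 m/day, D_R = D/R = 0.01179 m²/day.
Peak time from v_R²t² + 2D_R t − x² = 0: t = (√(D_R² + v_R²x²) − D_R)/v_R².
√(D_R² + v_R²x²) = √(0.01179² + 0.02386² × 63.2²) = 1.508; v_R² = 0.0005693.
t = (1.508 − 0.01179)/0.0005693 = 2630 days.

2630 days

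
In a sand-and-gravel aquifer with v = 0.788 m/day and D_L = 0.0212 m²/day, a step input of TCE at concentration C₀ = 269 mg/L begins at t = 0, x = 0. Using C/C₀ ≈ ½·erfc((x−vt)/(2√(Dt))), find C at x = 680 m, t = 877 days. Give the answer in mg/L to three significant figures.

260 mg/L

For a continuous step input, C/C₀ ≈ ½·erfc((x−vt)/(2√(Dt))).
vt = 0.788 × 877 = 691.076 m and 2√(Dt) = 2√(0.0212 × 877) = 8.624 m.
Argument (x−vt)/(2√(Dt)) = (680 − 691.076)/8.624 = -1.284; ½·erfc(-1.284) = 0.9653.
C = 269 × 0.9653 = 260 mg/L.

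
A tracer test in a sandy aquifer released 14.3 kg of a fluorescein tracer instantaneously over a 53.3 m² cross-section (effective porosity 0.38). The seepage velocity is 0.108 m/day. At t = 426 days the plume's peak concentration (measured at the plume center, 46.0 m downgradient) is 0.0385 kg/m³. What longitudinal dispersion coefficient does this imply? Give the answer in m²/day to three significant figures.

0.0628 m²/day

At the plume center C_max = M/(n_e·A·√(4πDt)), so D = M²/(4πt·(n_e·A·C_max)²).
n_e·A·C_max = 0.38 × 53.3 × 0.0385 = 0.7798 kg/m.
D = 14.3²/(4π × 426 × 0.7798²) = 0.0628 m²/day.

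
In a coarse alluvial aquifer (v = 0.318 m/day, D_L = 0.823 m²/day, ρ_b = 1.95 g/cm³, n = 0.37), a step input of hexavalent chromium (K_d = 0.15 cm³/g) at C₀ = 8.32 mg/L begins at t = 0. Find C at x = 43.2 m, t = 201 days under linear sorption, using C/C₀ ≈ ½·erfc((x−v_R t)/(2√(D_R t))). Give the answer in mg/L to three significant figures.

2.42 mg/L

Retardation factor R = 1 + ρ_b·K_d/n = 1 + 1.95 × 0.15/0.37 = 1.791.
Sorption retards both mechanisms: v_R = v/R = 0.1776 m/day, D_R = D/R = 0.4595 m²/day.
v_R·t = 0.1776 × 201 = 35.6976 m; 2√(D_R t) = 19.22 m; argument = (43.2 − 35.6976)/19.22 = 0.3903.
C = C₀ × ½·erfc(0.3903) = 8.32 × 0.2905 = 2.42 mg/L.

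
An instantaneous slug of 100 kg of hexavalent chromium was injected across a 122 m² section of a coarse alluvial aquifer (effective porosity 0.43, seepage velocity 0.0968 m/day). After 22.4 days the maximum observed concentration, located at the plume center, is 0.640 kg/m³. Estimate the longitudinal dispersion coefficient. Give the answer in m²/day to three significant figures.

At the plume center C_max = M/(n_e·A·√(4πDt)), so D = M²/(4πt·(n_e·A·C_max)²).
n_e·A·C_max = 0.43 × 122 × 0.640 = 33.57 kg/m.
D = 100²/(4π × 22.4 × 33.57²) = 0.0315 m²/day.

0.0315 m²/day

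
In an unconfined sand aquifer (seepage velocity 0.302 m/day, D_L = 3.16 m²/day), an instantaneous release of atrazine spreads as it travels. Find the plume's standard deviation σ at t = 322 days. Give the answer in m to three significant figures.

Dispersive spreading gives a Gaussian with σ² = 2Dt; advection only shifts the center.
σ = √(2 × 3.16 × 322) = 45.1 m.

45.1 m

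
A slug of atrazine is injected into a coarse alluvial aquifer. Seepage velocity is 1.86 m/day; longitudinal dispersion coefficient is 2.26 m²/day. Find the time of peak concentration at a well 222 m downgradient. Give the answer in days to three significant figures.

For the 1D instantaneous-source solution, setting ∂C/∂t = 0 at fixed x gives v²t² + 2Dt − x² = 0, so t = (√(D² + v²x²) − D)/v².
√(D² + v²x²) = √(2.26² + 1.86² × 222²) = 412.9; v² = 3.4596.
t = (412.9 − 2.26)/3.4596 = 119 days (vs. the pure-advection estimate x/v = 119 d).

119 days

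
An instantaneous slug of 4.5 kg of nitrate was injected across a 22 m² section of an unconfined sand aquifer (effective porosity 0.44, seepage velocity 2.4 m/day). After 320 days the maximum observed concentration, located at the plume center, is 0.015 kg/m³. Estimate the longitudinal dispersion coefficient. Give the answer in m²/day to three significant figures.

At the plume center C_max = M/(n_e·A·√(4πDt)), so D = M²/(4πt·(n_e·A·C_max)²).
n_e·A·C_max = 0.44 × 22 × 0.015 = 0.1452 kg/m.
D = 4.5²/(4π × 320 × 0.1452²) = 0.239 m²/day.

0.239 m²/day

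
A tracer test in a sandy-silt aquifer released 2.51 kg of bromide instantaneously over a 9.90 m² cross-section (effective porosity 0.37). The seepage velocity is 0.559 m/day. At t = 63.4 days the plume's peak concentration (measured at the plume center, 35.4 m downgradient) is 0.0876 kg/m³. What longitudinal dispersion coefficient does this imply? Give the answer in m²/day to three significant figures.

At the plume center C_max = M/(n_e·A·√(4πDt)), so D = M²/(4πt·(n_e·A·C_max)²).
n_e·A·C_max = 0.37 × 9.90 × 0.0876 = 0.3209 kg/m.
D = 2.51²/(4π × 63.4 × 0.3209²) = 0.0768 m²/day.

0.0768 m²/day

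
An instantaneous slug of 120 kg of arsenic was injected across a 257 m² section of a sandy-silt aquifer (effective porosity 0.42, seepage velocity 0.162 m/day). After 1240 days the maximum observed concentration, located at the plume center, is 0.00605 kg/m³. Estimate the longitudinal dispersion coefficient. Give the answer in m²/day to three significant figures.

At the plume center C_max = M/(n_e·A·√(4πDt)), so D = M²/(4πt·(n_e·A·C_max)²).
n_e·A·C_max = 0.42 × 257 × 0.00605 = 0.6530 kg/m.
D = 120²/(4π × 1240 × 0.6530²) = 2.17 m²/day.

2.17 m²/day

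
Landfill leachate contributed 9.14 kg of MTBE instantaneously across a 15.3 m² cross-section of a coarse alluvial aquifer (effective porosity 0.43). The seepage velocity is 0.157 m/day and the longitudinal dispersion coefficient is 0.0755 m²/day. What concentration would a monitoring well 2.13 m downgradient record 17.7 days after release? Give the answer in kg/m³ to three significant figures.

For an instantaneous plane source, C(x,t) = M/(n_e·A·√(4πDt)) · exp(−(x−vt)²/(4Dt)), with n_e·A the pore (flow) area.
Plume center vt = 0.157 × 17.7 = 2.7789 m, so the well at 2.13 m is 0.6489 m upgradient of the peak.
√(4πDt) = 4.098 m, giving peak height M/(n_e·A·√(4πDt)) = 9.14/(0.43 × 15.3 × 4.098) = 0.3390 kg/m³.
(x−vt)²/(4Dt) = (-0.6489)²/(4 × 0.0755 × 17.7) = 0.07877; exp(−0.07877) = 0.9243.
C = 0.3390 × 0.9243 = 0.313 kg/m³.

0.313 kg/m³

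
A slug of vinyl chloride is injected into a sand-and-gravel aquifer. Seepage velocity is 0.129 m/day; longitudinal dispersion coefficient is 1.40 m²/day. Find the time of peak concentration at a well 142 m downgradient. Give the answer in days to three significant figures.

For the 1D instantaneous-source solution, setting ∂C/∂t = 0 at fixed x gives v²t² + 2Dt − x² = 0, so t = (√(D² + v²x²) − D)/v².
√(D² + v²x²) = √(1.40² + 0.129² × 142²) = 18.37; v² = 0.016641.
t = (18.37 − 1.40)/0.016641 = 1020 days (vs. the pure-advection estimate x/v = 1100 d).

1020 days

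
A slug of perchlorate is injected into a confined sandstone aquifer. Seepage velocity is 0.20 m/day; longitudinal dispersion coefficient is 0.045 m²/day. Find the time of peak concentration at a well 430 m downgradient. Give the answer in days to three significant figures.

For the 1D instantaneous-source solution, setting ∂C/∂t = 0 at fixed x gives v²t² + 2Dt − x² = 0, so t = (√(D² + v²x²) − D)/v².
√(D² + v²x²) = √(0.045² + 0.20² × 430²) = 86.00; v² = 0.04.
t = (86.00 − 0.045)/0.04 = 2150 days (vs. the pure-advection estimate x/v = 2150 d).

2150 days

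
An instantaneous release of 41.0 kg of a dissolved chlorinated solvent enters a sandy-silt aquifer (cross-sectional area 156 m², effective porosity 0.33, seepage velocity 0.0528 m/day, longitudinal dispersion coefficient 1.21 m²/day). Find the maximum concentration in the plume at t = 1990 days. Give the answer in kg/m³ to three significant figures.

0.00458 kg/m³

The peak of an instantaneous 1D plume sits at x = vt; there the Gaussian factor is 1 and C_max = M/(n_e·A·√(4πDt)), where n_e·A is the pore area the mass is dissolved in.
√(4πDt) = √(4π × 1.21 × 1990) = 173.9 m, so C_max = 41.0/(0.33 × 156 × 173.9) = 0.00458 kg/m³.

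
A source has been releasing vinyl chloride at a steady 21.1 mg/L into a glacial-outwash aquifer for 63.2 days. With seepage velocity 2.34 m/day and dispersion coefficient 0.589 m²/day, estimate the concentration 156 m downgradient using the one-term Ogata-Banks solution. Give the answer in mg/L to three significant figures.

For a continuous step input, C/C₀ ≈ ½·erfc((x−vt)/(2√(Dt))).
vt = 2.34 × 63.2 = 147.888 m and 2√(Dt) = 2√(0.589 × 63.2) = 12.20 m.
Argument (x−vt)/(2√(Dt)) = (156 − 147.888)/12.20 = 0.6649; ½·erfc(0.6649) = 0.1735.
C = 21.1 × 0.1735 = 3.66 mg/L.

3.66 mg/L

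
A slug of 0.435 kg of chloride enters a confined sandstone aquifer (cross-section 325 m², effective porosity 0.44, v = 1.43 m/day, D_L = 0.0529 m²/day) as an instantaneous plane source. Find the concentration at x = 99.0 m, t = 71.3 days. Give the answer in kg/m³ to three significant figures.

For an instantaneous plane source, C(x,t) = M/(n_e·A·√(4πDt)) · exp(−(x−vt)²/(4Dt)), with n_e·A the pore (flow) area.
Plume center vt = 1.43 × 71.3 = 101.959 m, so the well at 99.0 m is 2.959 m upgradient of the peak.
√(4πDt) = 6.885 m, giving peak height M/(n_e·A·√(4πDt)) = 0.435/(0.44 × 325 × 6.885) = 0.0004418 kg/m³.
(x−vt)²/(4Dt) = (-2.959)²/(4 × 0.0529 × 71.3) = 0.5803; exp(−0.5803) = 0.5597.
C = 0.0004418 × 0.5597 = 0.000247 kg/m³.

0.000247 kg/m³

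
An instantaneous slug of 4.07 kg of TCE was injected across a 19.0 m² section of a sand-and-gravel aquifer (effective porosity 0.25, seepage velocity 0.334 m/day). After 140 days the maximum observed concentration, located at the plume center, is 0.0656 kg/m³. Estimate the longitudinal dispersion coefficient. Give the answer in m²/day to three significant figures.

At the plume center C_max = M/(n_e·A·√(4πDt)), so D = M²/(4πt·(n_e·A·C_max)²).
n_e·A·C_max = 0.25 × 19.0 × 0.0656 = 0.3116 kg/m.
D = 4.07²/(4π × 140 × 0.3116²) = 0.0970 m²/day.

0.0970 m²/day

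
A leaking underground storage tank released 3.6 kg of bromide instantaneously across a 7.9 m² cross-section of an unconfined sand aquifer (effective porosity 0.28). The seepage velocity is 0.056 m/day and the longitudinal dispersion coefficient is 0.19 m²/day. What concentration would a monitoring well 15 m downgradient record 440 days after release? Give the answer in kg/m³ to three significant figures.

For an instantaneous plane source, C(x,t) = M/(n_e·A·√(4πDt)) · exp(−(x−vt)²/(4Dt)), with n_e·A the pore (flow) area.
Plume center vt = 0.056 × 440 = 24.64 m, so the well at 15 m is 9.64 m upgradient of the peak.
√(4πDt) = 32.41 m, giving peak height M/(n_e·A·√(4πDt)) = 3.6/(0.28 × 7.9 × 32.41) = 0.05022 kg/m³.
(x−vt)²/(4Dt) = (-9.64)²/(4 × 0.19 × 440) = 0.2779; exp(−0.2779) = 0.7574.
C = 0.05022 × 0.7574 = 0.0380 kg/m³.

0.0380 kg/m³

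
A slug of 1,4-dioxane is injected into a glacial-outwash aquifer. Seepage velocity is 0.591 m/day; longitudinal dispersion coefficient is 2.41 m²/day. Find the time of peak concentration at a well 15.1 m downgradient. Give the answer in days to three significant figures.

For the 1D instantaneous-source solution, setting ∂C/∂t = 0 at fixed x gives v²t² + 2Dt − x² = 0, so t = (√(D² + v²x²) − D)/v².
√(D² + v²x²) = √(2.41² + 0.591² × 15.1²) = 9.244; v² = 0.349281.
t = (9.244 − 2.41)/0.349281 = 19.6 days (vs. the pure-advection estimate x/v = 25.5 d).

19.6 days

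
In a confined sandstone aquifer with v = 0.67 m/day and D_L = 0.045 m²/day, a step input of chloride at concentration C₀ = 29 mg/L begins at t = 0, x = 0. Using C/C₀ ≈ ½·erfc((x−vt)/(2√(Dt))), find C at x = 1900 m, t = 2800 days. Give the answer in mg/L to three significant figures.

1.89 mg/L

For a continuous step input, C/C₀ ≈ ½·erfc((x−vt)/(2√(Dt))).
vt = 0.67 × 2800 = 1876 m and 2√(Dt) = 2√(0.045 × 2800) = 22.45 m.
Argument (x−vt)/(2√(Dt)) = (1900 − 1876)/22.45 = 1.069; ½·erfc(1.069) = 0.06529.
C = 29 × 0.06529 = 1.89 mg/L.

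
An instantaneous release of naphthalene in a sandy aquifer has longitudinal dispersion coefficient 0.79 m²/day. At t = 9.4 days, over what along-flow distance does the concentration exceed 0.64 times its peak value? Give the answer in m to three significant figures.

The plume is Gaussian with σ = √(2Dt) = √(2 × 0.79 × 9.4) = 3.854 m.
C/C_peak = exp(−Δx²/(2σ²)) = 0.64 ⇒ Δx = σ·√(−2 ln 0.64) = 3.854 × 0.9448 = 3.641 m.
Width = 2Δx = 7.28 m.

7.28 m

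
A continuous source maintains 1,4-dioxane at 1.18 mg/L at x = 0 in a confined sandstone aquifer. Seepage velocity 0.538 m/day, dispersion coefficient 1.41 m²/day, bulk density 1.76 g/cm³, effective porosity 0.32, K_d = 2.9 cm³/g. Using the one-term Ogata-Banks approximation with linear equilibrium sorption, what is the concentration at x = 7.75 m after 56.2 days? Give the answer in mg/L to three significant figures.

Retardation factor R = 1 + ρ_b·K_d/n = 1 + 1.76 × 2.9/0.32 = 16.95.
Sorption retards both mechanisms: v_R = v/R = 0.03174 m/day, D_R = D/R = 0.08319 m²/day.
v_R·t = 0.03174 × 56.2 = 1.783788 m; 2√(D_R t) = 4.324 m; argument = (7.75 − 1.783788)/4.324 = 1.380.
C = C₀ × ½·erfc(1.380) = 1.18 × 0.02549 = 0.0301 mg/L.

0.0301 mg/L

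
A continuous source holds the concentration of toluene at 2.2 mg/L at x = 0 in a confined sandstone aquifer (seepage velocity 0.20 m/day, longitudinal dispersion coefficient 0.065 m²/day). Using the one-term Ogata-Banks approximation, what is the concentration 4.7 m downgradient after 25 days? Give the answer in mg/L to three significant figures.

For a continuous step input, C/C₀ ≈ ½·erfc((x−vt)/(2√(Dt))).
vt = 0.20 × 25 = 5 m and 2√(Dt) = 2√(0.065 × 25) = 2.550 m.
Argument (x−vt)/(2√(Dt)) = (4.7 − 5)/2.550 = -0.1176; ½·erfc(-0.1176) = 0.5660.
C = 2.2 × 0.5660 = 1.25 mg/L.

1.25 mg/L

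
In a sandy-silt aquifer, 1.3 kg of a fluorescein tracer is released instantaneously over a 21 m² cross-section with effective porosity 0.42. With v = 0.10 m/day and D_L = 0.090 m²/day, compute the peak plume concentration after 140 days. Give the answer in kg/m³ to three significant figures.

The peak of an instantaneous 1D plume sits at x = vt; there the Gaussian factor is 1 and C_max = M/(n_e·A·√(4πDt)), where n_e·A is the pore area the mass is dissolved in.
√(4πDt) = √(4π × 0.090 × 140) = 12.58 m, so C_max = 1.3/(0.42 × 21 × 12.58) = 0.0117 kg/m³.

0.0117 kg/m³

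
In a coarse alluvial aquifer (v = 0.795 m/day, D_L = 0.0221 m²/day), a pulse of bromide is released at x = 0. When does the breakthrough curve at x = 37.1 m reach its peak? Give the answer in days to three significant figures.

46.6 days

For the 1D instantaneous-source solution, setting ∂C/∂t = 0 at fixed x gives v²t² + 2Dt − x² = 0, so t = (√(D² + v²x²) − D)/v².
√(D² + v²x²) = √(0.0221² + 0.795² × 37.1²) = 29.49; v² = 0.632025.
t = (29.49 − 0.0221)/0.632025 = 46.6 days (vs. the pure-advection estimate x/v = 46.7 d).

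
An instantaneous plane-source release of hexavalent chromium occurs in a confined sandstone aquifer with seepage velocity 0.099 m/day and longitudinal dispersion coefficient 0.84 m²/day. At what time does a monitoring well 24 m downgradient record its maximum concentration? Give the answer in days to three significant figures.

For the 1D instantaneous-source solution, setting ∂C/∂t = 0 at fixed x gives v²t² + 2Dt − x² = 0, so t = (√(D² + v²x²) − D)/v².
√(D² + v²x²) = √(0.84² + 0.099² × 24²) = 2.520; v² = 0.009801.
t = (2.520 − 0.84)/0.009801 = 171 days (vs. the pure-advection estimate x/v = 242 d).

171 days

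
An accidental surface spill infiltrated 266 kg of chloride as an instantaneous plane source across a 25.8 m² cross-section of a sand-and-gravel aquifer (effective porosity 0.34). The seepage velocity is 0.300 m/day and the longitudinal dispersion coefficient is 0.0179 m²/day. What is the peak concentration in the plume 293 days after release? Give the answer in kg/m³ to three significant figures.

3.74 kg/m³

The peak of an instantaneous 1D plume sits at x = vt; there the Gaussian factor is 1 and C_max = M/(n_e·A·√(4πDt)), where n_e·A is the pore area the mass is dissolved in.
√(4πDt) = √(4π × 0.0179 × 293) = 8.118 m, so C_max = 266/(0.34 × 25.8 × 8.118) = 3.74 kg/m³.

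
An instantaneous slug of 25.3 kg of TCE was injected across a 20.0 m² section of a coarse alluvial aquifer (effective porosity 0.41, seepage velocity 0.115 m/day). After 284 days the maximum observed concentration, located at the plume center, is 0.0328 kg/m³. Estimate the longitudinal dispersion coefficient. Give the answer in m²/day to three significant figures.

2.48 m²/day

At the plume center C_max = M/(n_e·A·√(4πDt)), so D = M²/(4πt·(n_e·A·C_max)²).
n_e·A·C_max = 0.41 × 20.0 × 0.0328 = 0.2690 kg/m.
D = 25.3²/(4π × 284 × 0.2690²) = 2.48 m²/day.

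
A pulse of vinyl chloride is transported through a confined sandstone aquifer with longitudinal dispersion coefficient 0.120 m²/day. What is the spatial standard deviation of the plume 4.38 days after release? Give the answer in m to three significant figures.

1.03 m

Dispersive spreading gives a Gaussian with σ² = 2Dt; advection only shifts the center.
σ = √(2 × 0.120 × 4.38) = 1.03 m.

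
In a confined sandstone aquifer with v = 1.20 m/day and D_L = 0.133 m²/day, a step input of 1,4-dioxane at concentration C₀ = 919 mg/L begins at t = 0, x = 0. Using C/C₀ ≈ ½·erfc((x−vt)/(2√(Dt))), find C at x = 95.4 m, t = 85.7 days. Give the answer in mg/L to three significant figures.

864 mg/L

For a continuous step input, C/C₀ ≈ ½·erfc((x−vt)/(2√(Dt))).
vt = 1.20 × 85.7 = 102.84 m and 2√(Dt) = 2√(0.133 × 85.7) = 6.752 m.
Argument (x−vt)/(2√(Dt)) = (95.4 − 102.84)/6.752 = -1.102; ½·erfc(-1.102) = 0.9404.
C = 919 × 0.9404 = 864 mg/L.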